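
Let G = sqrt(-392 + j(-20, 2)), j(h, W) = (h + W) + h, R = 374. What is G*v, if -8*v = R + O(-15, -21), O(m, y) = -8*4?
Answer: -171*I*sqrt(430)/4 ≈ -886.48*I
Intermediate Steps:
O(m, y) = -32
j(h, W) = W + 2*h (j(h, W) = (W + h) + h = W + 2*h)
v = -171/4 (v = -(374 - 32)/8 = -1/8*342 = -171/4 ≈ -42.750)
G = I*sqrt(430) (G = sqrt(-392 + (2 + 2*(-20))) = sqrt(-392 + (2 - 40)) = sqrt(-392 - 38) = sqrt(-430) = I*sqrt(430) ≈ 20.736*I)
G*v = (I*sqrt(430))*(-171/4) = -171*I*sqrt(430)/4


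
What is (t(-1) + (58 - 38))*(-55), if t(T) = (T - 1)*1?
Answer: -990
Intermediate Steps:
t(T) = -1 + T (t(T) = (-1 + T)*1 = -1 + T)
(t(-1) + (58 - 38))*(-55) = ((-1 - 1) + (58 - 38))*(-55) = (-2 + 20)*(-55) = 18*(-55) = -990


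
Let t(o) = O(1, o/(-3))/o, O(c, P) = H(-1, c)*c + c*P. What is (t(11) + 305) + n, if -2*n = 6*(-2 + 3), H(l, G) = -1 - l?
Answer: 905/3 ≈ 301.67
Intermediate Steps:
n = -3 (n = -3*(-2 + 3) = -3 ≈ -3.0000)
O(c, P) = P*c (O(c, P) = (-1 - 1*(-1))*c + c*P = (-1 + 1)*c + P*c = 0*c + P*c = 0 + P*c = P*c)
t(o) = -1/3 (t(o) = ((o/(-3))*1)/o = ((o*(-1/3))*1)/o = (-o/3*1)/o = (-o/3)/o = -1/3)
(t(11) + 305) + n = (-1/3 + 305) - 3 = 914/3 - 3 = 905/3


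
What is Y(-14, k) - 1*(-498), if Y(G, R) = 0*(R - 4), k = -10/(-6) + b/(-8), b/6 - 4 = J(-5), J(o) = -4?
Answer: 498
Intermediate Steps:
b = 0 (b = 24 + 6*(-4) = 24 - 24 = 0)
k = 5/3 (k = -10/(-6) + 0/(-8) = -10*(-⅙) + 0*(-⅛) = 5/3 + 0 = 5/3 ≈ 1.6667)
Y(G, R) = 0 (Y(G, R) = 0*(-4 + R) = 0)
Y(-14, k) - 1*(-498) = 0 - 1*(-498) = 0 + 498 = 498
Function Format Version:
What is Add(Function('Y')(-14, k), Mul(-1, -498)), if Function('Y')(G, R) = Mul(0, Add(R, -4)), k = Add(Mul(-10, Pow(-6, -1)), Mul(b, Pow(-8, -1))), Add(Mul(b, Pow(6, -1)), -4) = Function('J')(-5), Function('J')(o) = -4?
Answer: 498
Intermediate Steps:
b = 0 (b = Add(24, Mul(6, -4)) = Add(24, -24) = 0)
k = Rational(5, 3) (k = Add(Mul(-10, Pow(-6, -1)), Mul(0, Pow(-8, -1))) = Add(Mul(-10, Rational(-1, 6)), Mul(0, Rational(-1, 8))) = Add(Rational(5, 3), 0) = Rational(5, 3) ≈ 1.6667)
Function('Y')(G, R) = 0 (Function('Y')(G, R) = Mul(0, Add(-4, R)) = 0)
Add(Function('Y')(-14, k), Mul(-1, -498)) = Add(0, Mul(-1, -498)) = Add(0, 498) = 498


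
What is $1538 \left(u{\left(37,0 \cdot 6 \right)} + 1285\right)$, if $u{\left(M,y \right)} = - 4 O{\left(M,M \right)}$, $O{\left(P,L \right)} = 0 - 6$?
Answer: $2013242$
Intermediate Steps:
$O{\left(P,L \right)} = -6$ ($O{\left(P,L \right)} = 0 - 6 = -6$)
$u{\left(M,y \right)} = 24$ ($u{\left(M,y \right)} = \left(-4\right) \left(-6\right) = 24$)
$1538 \left(u{\left(37,0 \cdot 6 \right)} + 1285\right) = 1538 \left(24 + 1285\right) = 1538 \cdot 1309 = 2013242$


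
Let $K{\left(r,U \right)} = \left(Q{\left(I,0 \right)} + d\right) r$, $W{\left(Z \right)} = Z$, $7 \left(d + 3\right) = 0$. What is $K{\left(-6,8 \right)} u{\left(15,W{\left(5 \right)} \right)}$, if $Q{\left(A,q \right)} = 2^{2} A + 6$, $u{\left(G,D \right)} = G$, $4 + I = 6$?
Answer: $-990$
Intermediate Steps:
$d = -3$ ($d = -3 + \frac{1}{7} \cdot 0 = -3 + 0 = -3$)
$I = 2$ ($I = -4 + 6 = 2$)
$Q{\left(A,q \right)} = 6 + 4 A$ ($Q{\left(A,q \right)} = 4 A + 6 = 6 + 4 A$)
$K{\left(r,U \right)} = 11 r$ ($K{\left(r,U \right)} = \left(\left(6 + 4 \cdot 2\right) - 3\right) r = \left(\left(6 + 8\right) - 3\right) r = \left(14 - 3\right) r = 11 r$)
$K{\left(-6,8 \right)} u{\left(15,W{\left(5 \right)} \right)} = 11 \left(-6\right) 15 = \left(-66\right) 15 = -990$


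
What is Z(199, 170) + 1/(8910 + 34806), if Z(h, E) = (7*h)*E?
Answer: 10352385961/43716 ≈ 2.3681e+5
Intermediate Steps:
Z(h, E) = 7*E*h
Z(199, 170) + 1/(8910 + 34806) = 7*170*199 + 1/(8910 + 34806) = 236810 + 1/43716 = 10352385961/43716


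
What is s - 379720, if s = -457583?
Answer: -837303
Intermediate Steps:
s - 379720 = -457583 - 379720 = -837303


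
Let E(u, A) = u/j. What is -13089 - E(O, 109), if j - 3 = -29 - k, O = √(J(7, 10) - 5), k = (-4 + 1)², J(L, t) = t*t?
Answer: -13089 + √95/35 ≈ -13089.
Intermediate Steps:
J(L, t) = t²
k = 9 (k = (-3)² = 9)
O = √95 (O = √(10² - 5) = √(100 - 5) = √95 ≈ 9.7468)
j = -35 (j = 3 + (-29 - 1*9) = 3 + (-29 - 9) = 3 - 38 = -35)
E(u, A) = -u/35 (E(u, A) = u/(-35) = -u/35)
-13089 - E(O, 109) = -13089 - (-1)*√95/35 = -13089 + √95/35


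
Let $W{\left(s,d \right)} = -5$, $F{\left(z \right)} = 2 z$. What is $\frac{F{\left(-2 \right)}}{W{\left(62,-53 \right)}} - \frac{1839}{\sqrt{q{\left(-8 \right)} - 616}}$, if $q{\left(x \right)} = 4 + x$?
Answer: $\frac{4}{5} + \frac{1839 i \sqrt{155}}{310} \approx 0.8 + 73.856 i$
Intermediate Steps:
$\frac{F{\left(-2 \right)}}{W{\left(62,-53 \right)}} - \frac{1839}{\sqrt{q{\left(-8 \right)} - 616}} = \frac{2 \left(-2\right)}{-5} - \frac{1839}{\sqrt{\left(4 - 8\right) - 616}} = \left(-4\right) \left(- \frac{1}{5}\right) - \frac{1839}{\sqrt{-4 - 616}} = \frac{4}{5} - \frac{1839}{\sqrt{-620}} = \frac{4}{5} - \frac{1839}{2 i \sqrt{155}} = \frac{4}{5} - 1839 \left(- \frac{i \sqrt{155}}{310}\right) = \frac{4}{5} + \frac{1839 i \sqrt{155}}{310}$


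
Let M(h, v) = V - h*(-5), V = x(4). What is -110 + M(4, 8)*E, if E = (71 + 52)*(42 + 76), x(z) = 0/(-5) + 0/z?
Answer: 290170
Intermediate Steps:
x(z) = 0 (x(z) = 0*(-1/5) + 0 = 0 + 0 = 0)
V = 0
M(h, v) = 5*h (M(h, v) = 0 - h*(-5) = 0 - (-5)*h = 0 + 5*h = 5*h)
E = 14514 (E = 123*118 = 14514)
-110 + M(4, 8)*E = -110 + (5*4)*14514 = -110 + 20*14514 = -110 + 290280 = 290170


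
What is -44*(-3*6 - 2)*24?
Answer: 21120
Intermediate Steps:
-44*(-3*6 - 2)*24 = -44*(-18 - 2)*24 = -44*(-20)*24 = 880*24 = 21120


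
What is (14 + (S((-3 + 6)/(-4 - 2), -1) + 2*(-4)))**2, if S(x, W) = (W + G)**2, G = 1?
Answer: 36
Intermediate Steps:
S(x, W) = (1 + W)**2 (S(x, W) = (W + 1)**2 = (1 + W)**2)
(14 + (S((-3 + 6)/(-4 - 2), -1) + 2*(-4)))**2 = (14 + ((1 - 1)**2 + 2*(-4)))**2 = (14 + (0**2 - 8))**2 = (14 + (0 - 8))**2 = (14 - 8)**2 = 6**2 = 36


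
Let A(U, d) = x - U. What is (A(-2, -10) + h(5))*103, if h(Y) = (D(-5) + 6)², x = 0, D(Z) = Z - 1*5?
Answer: 1854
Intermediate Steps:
D(Z) = -5 + Z (D(Z) = Z - 5 = -5 + Z)
A(U, d) = -U (A(U, d) = 0 - U = -U)
h(Y) = 16 (h(Y) = ((-5 - 5) + 6)² = (-10 + 6)² = (-4)² = 16)
(A(-2, -10) + h(5))*103 = (-1*(-2) + 16)*103 = (2 + 16)*103 = 18*103 = 1854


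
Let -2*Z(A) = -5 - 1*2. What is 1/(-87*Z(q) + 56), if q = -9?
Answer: -2/497 ≈ -0.0040241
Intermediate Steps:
Z(A) = 7/2 (Z(A) = -(-5 - 1*2)/2 = -(-5 - 2)/2 = -½*(-7) = 7/2)
1/(-87*Z(q) + 56) = 1/(-87*7/2 + 56) = 1/(-609/2 + 56) = 1/(-497/2) = -2/497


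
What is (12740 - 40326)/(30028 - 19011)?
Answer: -27586/11017 ≈ -2.5039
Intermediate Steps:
(12740 - 40326)/(30028 - 19011) = -27586/11017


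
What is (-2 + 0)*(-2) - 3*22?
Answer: -62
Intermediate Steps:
(-2 + 0)*(-2) - 3*22 = -2*(-2) - 66 = 4 - 66 = -62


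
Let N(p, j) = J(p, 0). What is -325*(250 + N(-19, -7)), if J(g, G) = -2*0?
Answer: -81250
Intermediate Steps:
J(g, G) = 0
N(p, j) = 0
-325*(250 + N(-19, -7)) = -325*(250 + 0) = -325*250 = -81250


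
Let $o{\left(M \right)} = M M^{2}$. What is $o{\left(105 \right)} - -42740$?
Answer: $1200365$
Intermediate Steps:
$o{\left(M \right)} = M^{3}$
$o{\left(105 \right)} - -42740 = 105^{3} - -42740 = 1157625 + 42740 = 1200365$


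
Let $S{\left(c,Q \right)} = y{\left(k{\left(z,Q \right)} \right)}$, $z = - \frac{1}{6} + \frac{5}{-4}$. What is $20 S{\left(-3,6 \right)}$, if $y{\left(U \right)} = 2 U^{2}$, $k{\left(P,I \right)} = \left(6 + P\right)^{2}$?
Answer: $\frac{45753125}{2592} \approx 17652.0$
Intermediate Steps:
$z = - \frac{17}{12}$ ($z = \left(-1\right) \frac{1}{6} + 5 \left(- \frac{1}{4}\right) = - \frac{1}{6} - \frac{5}{4} = - \frac{17}{12} \approx -1.4167$)
$S{\left(c,Q \right)} = \frac{9150625}{10368}$ ($S{\left(c,Q \right)} = 2 \left(\left(6 - \frac{17}{12}\right)^{2}\right)^{2} = 2 \left(\left(\frac{55}{12}\right)^{2}\right)^{2} = 2 \left(\frac{3025}{144}\right)^{2} = 2 \cdot \frac{9150625}{20736} = \frac{9150625}{10368}$)
$20 S{\left(-3,6 \right)} = 20 \cdot \frac{9150625}{10368} = \frac{45753125}{2592}$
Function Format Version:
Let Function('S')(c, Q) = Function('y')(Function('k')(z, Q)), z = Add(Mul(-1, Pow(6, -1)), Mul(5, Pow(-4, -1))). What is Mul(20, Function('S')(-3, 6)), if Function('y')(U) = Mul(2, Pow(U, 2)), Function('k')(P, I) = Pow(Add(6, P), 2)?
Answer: Rational(45753125, 2592) ≈ 17652.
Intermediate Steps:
z = Rational(-17, 12) (z = Add(Mul(-1, Rational(1, 6)), Mul(5, Rational(-1, 4))) = Add(Rational(-1, 6), Rational(-5, 4)) = Rational(-17, 12) ≈ -1.4167)
Function('S')(c, Q) = Rational(9150625, 10368) (Function('S')(c, Q) = Mul(2, Pow(Pow(Add(6, Rational(-17, 12)), 2), 2)) = Mul(2, Pow(Pow(Rational(55, 12), 2), 2)) = Mul(2, Pow(Rational(3025, 144), 2)) = Mul(2, Rational(9150625, 20736)) = Rational(9150625, 10368))
Mul(20, Function('S')(-3, 6)) = Mul(20, Rational(9150625, 10368)) = Rational(45753125, 2592)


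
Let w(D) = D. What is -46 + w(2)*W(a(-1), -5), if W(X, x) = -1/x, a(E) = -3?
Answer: -228/5 ≈ -45.600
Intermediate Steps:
-46 + w(2)*W(a(-1), -5) = -46 + 2*(-1/(-5)) = -46 + 2*(-1*(-1/5)) = -46 + 2*(1/5) = -46 + 2/5 = -228/5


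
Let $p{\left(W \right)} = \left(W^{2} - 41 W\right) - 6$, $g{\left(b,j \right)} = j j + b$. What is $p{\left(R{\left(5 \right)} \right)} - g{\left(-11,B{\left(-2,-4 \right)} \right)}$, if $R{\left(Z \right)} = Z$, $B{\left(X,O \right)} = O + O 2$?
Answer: $-319$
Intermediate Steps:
$B{\left(X,O \right)} = 3 O$ ($B{\left(X,O \right)} = O + 2 O = 3 O$)
$g{\left(b,j \right)} = b + j^{2}$ ($g{\left(b,j \right)} = j^{2} + b = b + j^{2}$)
$p{\left(W \right)} = -6 + W^{2} - 41 W$
$p{\left(R{\left(5 \right)} \right)} - g{\left(-11,B{\left(-2,-4 \right)} \right)} = \left(-6 + 5^{2} - 205\right) - \left(-11 + \left(3 \left(-4\right)\right)^{2}\right) = \left(-6 + 25 - 205\right) - \left(-11 + \left(-12\right)^{2}\right) = -186 - \left(-11 + 144\right) = -186 - 133 = -319$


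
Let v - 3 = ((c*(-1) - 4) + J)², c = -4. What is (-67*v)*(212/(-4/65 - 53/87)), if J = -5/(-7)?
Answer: 13815662640/185857 ≈ 74335.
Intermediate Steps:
J = 5/7 (J = -5*(-⅐) = 5/7 ≈ 0.71429)
v = 172/49 (v = 3 + ((-4*(-1) - 4) + 5/7)² = 3 + ((4 - 4) + 5/7)² = 3 + (0 + 5/7)² = 3 + (5/7)² = 3 + 25/49 = 172/49 ≈ 3.5102)
(-67*v)*(212/(-4/65 - 53/87)) = (-67*172/49)*(212/(-4/65 - 53/87)) = -2443088/(49*(-4*1/65 - 53*1/87)) = -2443088/(49*(-4/65 - 53/87)) = -2443088/(49*(-3793/5655)) = -2443088*(-5655)/(49*3793) = -11524/49*(-1198860/3793) = 13815662640/185857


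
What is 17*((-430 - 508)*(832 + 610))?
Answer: -22994132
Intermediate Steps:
17*((-430 - 508)*(832 + 610)) = 17*(-938*1442) = 17*(-1352596) = -22994132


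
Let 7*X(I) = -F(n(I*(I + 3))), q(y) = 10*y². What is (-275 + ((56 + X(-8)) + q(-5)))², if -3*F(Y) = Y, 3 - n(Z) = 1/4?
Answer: 6838225/7056 ≈ 969.14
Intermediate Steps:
n(Z) = 11/4 (n(Z) = 3 - 1/4 = 3 - 1*¼ = 3 - ¼ = 11/4)
F(Y) = -Y/3
X(I) = 11/84 (X(I) = (-(-1)*11/(3*4))/7 = (-1*(-11/12))/7 = (⅐)*(11/12) = 11/84)
(-275 + ((56 + X(-8)) + q(-5)))² = (-275 + ((56 + 11/84) + 10*(-5)²))² = (-275 + (4715/84 + 10*25))² = (-275 + (4715/84 + 250))² = (-275 + 25715/84)² = (2615/84)² = 6838225/7056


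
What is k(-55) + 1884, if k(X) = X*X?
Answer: 4909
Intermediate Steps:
k(X) = X**2
k(-55) + 1884 = (-55)**2 + 1884 = 3025 + 1884 = 4909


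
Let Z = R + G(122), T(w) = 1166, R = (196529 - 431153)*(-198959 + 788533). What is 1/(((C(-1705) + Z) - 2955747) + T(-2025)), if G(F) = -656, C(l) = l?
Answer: -1/138331167118 ≈ -7.2290e-12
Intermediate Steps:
R = -138328210176 (R = -234624*589574 = -138328210176)
Z = -138328210832 (Z = -138328210176 - 656 = -138328210832)
1/(((C(-1705) + Z) - 2955747) + T(-2025)) = 1/(((-1705 - 138328210832) - 2955747) + 1166) = 1/((-138328212537 - 2955747) + 1166) = 1/(-138331168284 + 1166) = 1/(-138331167118) = -1/138331167118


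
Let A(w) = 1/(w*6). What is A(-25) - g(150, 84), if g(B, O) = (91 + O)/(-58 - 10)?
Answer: 13091/5100 ≈ 2.5669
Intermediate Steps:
A(w) = 1/(6*w)
g(B, O) = -91/68 - O/68 (g(B, O) = (91 + O)/(-68) = (91 + O)*(-1/68) = -91/68 - O/68)
A(-25) - g(150, 84) = (1/6)/(-25) - (-91/68 - 1/68*84) = (1/6)*(-1/25) - (-91/68 - 21/17) = -1/150 - 1*(-175/68) = -1/150 + 175/68 = 13091/5100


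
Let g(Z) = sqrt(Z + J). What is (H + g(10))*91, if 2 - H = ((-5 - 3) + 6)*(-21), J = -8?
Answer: -3640 + 91*sqrt(2) ≈ -3511.3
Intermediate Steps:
H = -40 (H = 2 - ((-5 - 3) + 6)*(-21) = 2 - (-8 + 6)*(-21) = 2 - (-2)*(-21) = 2 - 1*42 = 2 - 42 = -40)
g(Z) = sqrt(-8 + Z) (g(Z) = sqrt(Z - 8) = sqrt(-8 + Z))
(H + g(10))*91 = (-40 + sqrt(-8 + 10))*91 = (-40 + sqrt(2))*91 = -3640 + 91*sqrt(2)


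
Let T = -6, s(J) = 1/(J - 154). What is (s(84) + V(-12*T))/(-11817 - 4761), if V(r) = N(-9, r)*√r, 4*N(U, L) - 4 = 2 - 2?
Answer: 1/1160460 - √2/2763 ≈ -0.00051098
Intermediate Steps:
s(J) = 1/(-154 + J)
N(U, L) = 1 (N(U, L) = 1 + (2 - 2)/4 = 1 + (¼)*0 = 1 + 0 = 1)
V(r) = √r (V(r) = 1*√r = √r)
(s(84) + V(-12*T))/(-11817 - 4761) = (1/(-154 + 84) + √(-12*(-6)))/(-11817 - 4761) = (1/(-70) + √72)/(-16578) = (-1/70 + 6*√2)*(-1/16578) = 1/1160460 - √2/2763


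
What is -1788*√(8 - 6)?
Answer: -1788*√2 ≈ -2528.6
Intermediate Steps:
-1788*√(8 - 6) = -1788*√2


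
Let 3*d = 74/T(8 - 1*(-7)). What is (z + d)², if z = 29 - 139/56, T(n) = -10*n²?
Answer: 25098126098809/35721000000 ≈ 702.62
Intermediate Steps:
d = -37/3375 (d = (74/((-10*(8 - 1*(-7))²)))/3 = (74/((-10*(8 + 7)²)))/3 = (74/((-10*15²)))/3 = (74/((-10*225)))/3 = (74/(-2250))/3 = (74*(-1/2250))/3 = (⅓)*(-37/1125) = -37/3375 ≈ -0.010963)
z = 1485/56 (z = 29 - 139/56 = 1485/56 ≈ 26.518)
(z + d)² = (1485/56 - 37/3375)² = (5009803/189000)² = 25098126098809/35721000000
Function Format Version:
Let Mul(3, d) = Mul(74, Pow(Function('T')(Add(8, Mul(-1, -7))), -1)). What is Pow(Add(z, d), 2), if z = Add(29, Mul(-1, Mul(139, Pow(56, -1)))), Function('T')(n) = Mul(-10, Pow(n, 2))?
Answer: Rational(25098126098809, 35721000000) ≈ 702.62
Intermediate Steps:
d = Rational(-37, 3375) (d = Mul(Rational(1, 3), Mul(74, Pow(Mul(-10, Pow(Add(8, Mul(-1, -7)), 2)), -1))) = Mul(Rational(1, 3), Mul(74, Pow(Mul(-10, Pow(Add(8, 7), 2)), -1))) = Mul(Rational(1, 3), Mul(74, Pow(Mul(-10, Pow(15, 2)), -1))) = Mul(Rational(1, 3), Mul(74, Pow(Mul(-10, 225), -1))) = Mul(Rational(1, 3), Mul(74, Pow(-2250, -1))) = Mul(Rational(1, 3), Mul(74, Rational(-1, 2250))) = Mul(Rational(1, 3), Rational(-37, 1125)) = Rational(-37, 3375) ≈ -0.010963)
z = Rational(1485, 56) (z = Add(29, Mul(-1, Mul(139, Rational(1, 56)))) = Add(29, Mul(-1, Rational(139, 56))) = Add(29, Rational(-139, 56)) = Rational(1485, 56) ≈ 26.518)
Pow(Add(z, d), 2) = Pow(Add(Rational(1485, 56), Rational(-37, 3375)), 2) = Pow(Rational(5009803, 189000), 2) = Rational(25098126098809, 35721000000)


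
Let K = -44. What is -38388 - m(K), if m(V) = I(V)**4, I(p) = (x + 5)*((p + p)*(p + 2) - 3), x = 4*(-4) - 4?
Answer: -9416342936666339013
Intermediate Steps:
x = -20 (x = -16 - 4 = -20)
I(p) = 45 - 30*p*(2 + p) (I(p) = (-20 + 5)*((p + p)*(p + 2) - 3) = -15*((2*p)*(2 + p) - 3) = -15*(2*p*(2 + p) - 3) = -15*(-3 + 2*p*(2 + p)) = 45 - 30*p*(2 + p))
m(V) = (45 - 60*V - 30*V**2)**4
-38388 - m(K) = -38388 - 50625*(3 - 4*(-44) - 2*(-44)**2)**4 = -38388 - 50625*(3 + 176 - 2*1936)**4 = -38388 - 50625*(3 + 176 - 3872)**4 = -38388 - 50625*(-3693)**4 = -38388 - 50625*186001835786001 = -38388 - 1*9416342936666300625 = -38388 - 9416342936666300625 = -9416342936666339013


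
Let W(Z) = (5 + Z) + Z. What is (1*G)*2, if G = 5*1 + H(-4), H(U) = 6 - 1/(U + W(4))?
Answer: 196/9 ≈ 21.778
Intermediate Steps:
W(Z) = 5 + 2*Z
H(U) = 6 - 1/(13 + U) (H(U) = 6 - 1/(U + (5 + 2*4)) = 6 - 1/(U + (5 + 8)) = 6 - 1/(U + 13) = 6 - 1/(13 + U))
G = 98/9 (G = 5*1 + (77 + 6*(-4))/(13 - 4) = 5 + (77 - 24)/9 = 5 + (⅑)*53 = 5 + 53/9 = 98/9 ≈ 10.889)
(1*G)*2 = (1*(98/9))*2 = (98/9)*2 = 196/9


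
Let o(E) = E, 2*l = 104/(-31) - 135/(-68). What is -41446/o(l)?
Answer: 174736336/2887 ≈ 60525.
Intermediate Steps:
l = -2887/4216 (l = (104/(-31) - 135/(-68))/2 = (104*(-1/31) - 135*(-1/68))/2 = (-104/31 + 135/68)/2 = (½)*(-2887/2108) = -2887/4216 ≈ -0.68477)
-41446/o(l) = -41446/(-2887/4216) = -41446*(-4216/2887) = 174736336/2887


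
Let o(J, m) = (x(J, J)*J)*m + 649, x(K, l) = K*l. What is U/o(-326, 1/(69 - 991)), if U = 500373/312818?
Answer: 76890651/1837511388262 ≈ 4.1845e-5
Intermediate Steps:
o(J, m) = 649 + m*J³ (o(J, m) = ((J*J)*J)*m + 649 = (J²*J)*m + 649 = J³*m + 649 = m*J³ + 649 = 649 + m*J³)
U = 500373/312818 (U = 500373*(1/312818) = 500373/312818 ≈ 1.5996)
U/o(-326, 1/(69 - 991)) = 500373/(312818*(649 + (-326)³/(69 - 991))) = 500373/(312818*(649 - 34645976/(-922))) = 500373/(312818*(649 - 1/922*(-34645976))) = 500373/(312818*(649 + 17322988/461)) = 500373/(312818*(17622177/461)) = (500373/312818)*(461/17622177) = 76890651/1837511388262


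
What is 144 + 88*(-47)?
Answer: -3992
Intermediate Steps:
144 + 88*(-47) = 144 - 4136 = -3992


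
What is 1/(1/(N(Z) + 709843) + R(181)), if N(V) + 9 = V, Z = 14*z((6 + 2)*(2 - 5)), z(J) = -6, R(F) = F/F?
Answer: 709750/709751 ≈ 1.0000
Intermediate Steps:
R(F) = 1
Z = -84 (Z = 14*(-6) = -84)
N(V) = -9 + V
1/(1/(N(Z) + 709843) + R(181)) = 1/(1/((-9 - 84) + 709843) + 1) = 1/(1/(-93 + 709843) + 1) = 1/(1/709750 + 1) = 1/(709751/709750) = 709750/709751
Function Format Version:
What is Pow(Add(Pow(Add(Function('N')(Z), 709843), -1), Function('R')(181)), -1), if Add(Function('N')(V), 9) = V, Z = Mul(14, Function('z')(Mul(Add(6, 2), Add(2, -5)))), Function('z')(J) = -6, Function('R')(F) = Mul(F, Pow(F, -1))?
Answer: Rational(709750, 709751) ≈ 1.0000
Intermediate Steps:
Function('R')(F) = 1
Z = -84 (Z = Mul(14, -6) = -84)
Function('N')(V) = Add(-9, V)
Pow(Add(Pow(Add(Function('N')(Z), 709843), -1), Function('R')(181)), -1) = Pow(Add(Pow(Add(Add(-9, -84), 709843), -1), 1), -1) = Pow(Add(Pow(Add(-93, 709843), -1), 1), -1) = Pow(Add(Pow(709750, -1), 1), -1) = Pow(Add(Rational(1, 709750), 1), -1) = Pow(Rational(709751, 709750), -1) = Rational(709750, 709751)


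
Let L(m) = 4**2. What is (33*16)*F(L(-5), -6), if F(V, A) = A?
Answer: -3168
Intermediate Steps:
L(m) = 16
(33*16)*F(L(-5), -6) = (33*16)*(-6) = 528*(-6) = -3168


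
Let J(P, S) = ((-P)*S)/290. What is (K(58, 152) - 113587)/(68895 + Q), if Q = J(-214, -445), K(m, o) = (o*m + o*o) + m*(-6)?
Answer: -2378435/1988432 ≈ -1.1961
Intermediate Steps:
K(m, o) = o² - 6*m + m*o (K(m, o) = (m*o + o²) - 6*m = (o² + m*o) - 6*m = o² - 6*m + m*o)
J(P, S) = -P*S/290 (J(P, S) = -P*S*(1/290) = -P*S/290)
Q = -9523/29 (Q = -1/290*(-214)*(-445) = -9523/29 ≈ -328.38)
(K(58, 152) - 113587)/(68895 + Q) = ((152² - 6*58 + 58*152) - 113587)/(68895 - 9523/29) = ((23104 - 348 + 8816) - 113587)/(1988432/29) = (31572 - 113587)*(29/1988432) = -82015*29/1988432 = -2378435/1988432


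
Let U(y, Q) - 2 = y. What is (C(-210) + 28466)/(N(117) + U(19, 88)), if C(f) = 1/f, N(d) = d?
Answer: 5977859/28980 ≈ 206.28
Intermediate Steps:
U(y, Q) = 2 + y
(C(-210) + 28466)/(N(117) + U(19, 88)) = (1/(-210) + 28466)/(117 + (2 + 19)) = (-1/210 + 28466)/(117 + 21) = (5977859/210)/138 = (5977859/210)*(1/138) = 5977859/28980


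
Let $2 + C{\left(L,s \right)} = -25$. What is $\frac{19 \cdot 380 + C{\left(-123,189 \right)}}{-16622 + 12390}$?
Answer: $- \frac{7193}{4232} \approx -1.6997$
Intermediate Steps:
$C{\left(L,s \right)} = -27$ ($C{\left(L,s \right)} = -2 - 25 = -27$)
$\frac{19 \cdot 380 + C{\left(-123,189 \right)}}{-16622 + 12390} = \frac{19 \cdot 380 - 27}{-16622 + 12390} = \frac{7220 - 27}{-4232} = 7193 \left(- \frac{1}{4232}\right) = - \frac{7193}{4232}$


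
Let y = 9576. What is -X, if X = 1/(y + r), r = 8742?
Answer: -1/18318 ≈ -5.4591e-5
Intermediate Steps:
X = 1/18318 (X = 1/(9576 + 8742) = 1/18318 ≈ 5.4591e-5)
-X = -1*1/18318 = -1/18318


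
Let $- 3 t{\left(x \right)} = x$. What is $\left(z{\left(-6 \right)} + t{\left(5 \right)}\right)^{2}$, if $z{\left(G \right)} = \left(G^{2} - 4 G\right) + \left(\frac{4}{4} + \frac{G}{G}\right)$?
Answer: $\frac{32761}{9} \approx 3640.1$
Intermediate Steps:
$t{\left(x \right)} = - \frac{x}{3}$
$z{\left(G \right)} = 2 + G^{2} - 4 G$ ($z{\left(G \right)} = \left(G^{2} - 4 G\right) + \left(4 \cdot \frac{1}{4} + 1\right) = \left(G^{2} - 4 G\right) + \left(1 + 1\right) = \left(G^{2} - 4 G\right) + 2 = 2 + G^{2} - 4 G$)
$\left(z{\left(-6 \right)} + t{\left(5 \right)}\right)^{2} = \left(\left(2 + \left(-6\right)^{2} - -24\right) - \frac{5}{3}\right)^{2} = \left(\left(2 + 36 + 24\right) - \frac{5}{3}\right)^{2} = \left(62 - \frac{5}{3}\right)^{2} = \left(\frac{181}{3}\right)^{2} = \frac{32761}{9}$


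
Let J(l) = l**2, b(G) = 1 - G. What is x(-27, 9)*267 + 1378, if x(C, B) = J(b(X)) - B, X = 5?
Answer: 3247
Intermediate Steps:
x(C, B) = 16 - B (x(C, B) = (1 - 1*5)**2 - B = (1 - 5)**2 - B = (-4)**2 - B = 16 - B)
x(-27, 9)*267 + 1378 = (16 - 1*9)*267 + 1378 = (16 - 9)*267 + 1378 = 7*267 + 1378 = 1869 + 1378 = 3247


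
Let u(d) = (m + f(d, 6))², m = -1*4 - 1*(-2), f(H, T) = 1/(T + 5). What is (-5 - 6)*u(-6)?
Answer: -441/11 ≈ -40.091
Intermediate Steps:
f(H, T) = 1/(5 + T)
m = -2 (m = -4 + 2 = -2)
u(d) = 441/121 (u(d) = (-2 + 1/(5 + 6))² = (-2 + 1/11)² = (-21/11)² = 441/121)
(-5 - 6)*u(-6) = (-5 - 6)*(441/121) = -11*441/121 = -441/11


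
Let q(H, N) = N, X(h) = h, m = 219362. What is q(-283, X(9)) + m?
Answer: 219371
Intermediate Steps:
q(-283, X(9)) + m = 9 + 219362 = 219371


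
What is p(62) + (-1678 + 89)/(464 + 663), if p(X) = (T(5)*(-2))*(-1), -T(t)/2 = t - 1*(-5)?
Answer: -6667/161 ≈ -41.410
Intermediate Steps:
T(t) = -10 - 2*t (T(t) = -2*(t - 1*(-5)) = -2*(t + 5) = -2*(5 + t) = -10 - 2*t)
p(X) = -40 (p(X) = ((-10 - 2*5)*(-2))*(-1) = ((-10 - 10)*(-2))*(-1) = -20*(-2)*(-1) = 40*(-1) = -40)
p(62) + (-1678 + 89)/(464 + 663) = -40 + (-1678 + 89)/(464 + 663) = -40 - 1589/1127 = -40 - 1589*1/1127 = -40 - 227/161 = -6667/161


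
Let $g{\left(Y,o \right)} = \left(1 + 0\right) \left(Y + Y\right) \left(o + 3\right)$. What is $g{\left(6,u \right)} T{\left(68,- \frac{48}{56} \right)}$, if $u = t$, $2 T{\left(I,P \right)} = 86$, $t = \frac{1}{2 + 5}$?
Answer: $\frac{11352}{7} \approx 1621.7$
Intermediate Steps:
$t = \frac{1}{7} \approx 0.14286$
$T{\left(I,P \right)} = 43$ ($T{\left(I,P \right)} = \frac{1}{2} \cdot 86 = 43$)
$u = \frac{1}{7} \approx 0.14286$
$g{\left(Y,o \right)} = 2 Y \left(3 + o\right)$ ($g{\left(Y,o \right)} = 1 \cdot 2 Y \left(3 + o\right) = 2 Y \left(3 + o\right)$)
$g{\left(6,u \right)} T{\left(68,- \frac{48}{56} \right)} = 2 \cdot 6 \left(3 + \frac{1}{7}\right) 43 = 2 \cdot 6 \cdot \frac{22}{7} \cdot 43 = \frac{264}{7} \cdot 43 = \frac{11352}{7}$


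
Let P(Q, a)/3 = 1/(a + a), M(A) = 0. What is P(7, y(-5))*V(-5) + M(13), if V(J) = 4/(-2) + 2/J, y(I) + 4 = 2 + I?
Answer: 18/35 ≈ 0.51429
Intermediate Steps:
y(I) = -2 + I (y(I) = -4 + (2 + I) = -2 + I)
P(Q, a) = 3/(2*a) (P(Q, a) = 3/(a + a) = 3/((2*a)) = 3*(1/(2*a)) = 3/(2*a))
V(J) = -2 + 2/J (V(J) = 4*(-1/2) + 2/J = -2 + 2/J)
P(7, y(-5))*V(-5) + M(13) = (3/(2*(-2 - 5)))*(-2 + 2/(-5)) + 0 = ((3/2)/(-7))*(-2 + 2*(-1/5)) + 0 = ((3/2)*(-1/7))*(-2 - 2/5) + 0 = -3/14*(-12/5) + 0 = 18/35 + 0 = 18/35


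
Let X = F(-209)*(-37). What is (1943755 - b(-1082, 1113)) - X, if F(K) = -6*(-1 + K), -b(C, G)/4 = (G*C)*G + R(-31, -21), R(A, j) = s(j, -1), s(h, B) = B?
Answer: -5359401861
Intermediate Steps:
R(A, j) = -1
b(C, G) = 4 - 4*C*G² (b(C, G) = -4*((G*C)*G - 1) = -4*((C*G)*G - 1) = -4*(C*G² - 1) = -4*(-1 + C*G²) = 4 - 4*C*G²)
F(K) = 6 - 6*K
X = -46620 (X = (6 - 6*(-209))*(-37) = (6 + 1254)*(-37) = 1260*(-37) = -46620)
(1943755 - b(-1082, 1113)) - X = (1943755 - (4 - 4*(-1082)*1113²)) - 1*(-46620) = (1943755 - (4 - 4*(-1082)*1238769)) + 46620 = (1943755 - (4 + 5361392232)) + 46620 = (1943755 - 1*5361392236) + 46620 = (1943755 - 5361392236) + 46620 = -5359448481 + 46620 = -5359401861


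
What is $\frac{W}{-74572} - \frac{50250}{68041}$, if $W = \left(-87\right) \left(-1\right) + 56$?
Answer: $- \frac{3756972863}{5073953452} \approx -0.74044$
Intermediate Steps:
$W = 143$ ($W = 87 + 56 = 143$)
$\frac{W}{-74572} - \frac{50250}{68041} = \frac{143}{-74572} - \frac{50250}{68041} = 143 \left(- \frac{1}{74572}\right) - \frac{50250}{68041} = - \frac{143}{74572} - \frac{50250}{68041} = - \frac{3756972863}{5073953452}$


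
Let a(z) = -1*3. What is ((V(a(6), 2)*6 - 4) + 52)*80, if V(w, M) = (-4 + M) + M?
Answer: 3840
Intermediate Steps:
a(z) = -3
V(w, M) = -4 + 2*M
((V(a(6), 2)*6 - 4) + 52)*80 = (((-4 + 2*2)*6 - 4) + 52)*80 = (((-4 + 4)*6 - 4) + 52)*80 = ((0*6 - 4) + 52)*80 = ((0 - 4) + 52)*80 = (-4 + 52)*80 = 48*80 = 3840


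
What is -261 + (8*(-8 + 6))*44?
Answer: -965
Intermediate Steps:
-261 + (8*(-8 + 6))*44 = -261 + (8*(-2))*44 = -261 - 16*44 = -261 - 704 = -965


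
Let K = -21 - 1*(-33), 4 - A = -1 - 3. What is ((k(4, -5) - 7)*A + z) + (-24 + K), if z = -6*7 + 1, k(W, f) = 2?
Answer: -93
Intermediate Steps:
z = -41 (z = -42 + 1 = -41)
A = 8 (A = 4 - (-1 - 3) = 4 - 1*(-4) = 4 + 4 = 8)
K = 12 (K = -21 + 33 = 12)
((k(4, -5) - 7)*A + z) + (-24 + K) = ((2 - 7)*8 - 41) + (-24 + 12) = (-5*8 - 41) - 12 = (-40 - 41) - 12 = -81 - 12 = -93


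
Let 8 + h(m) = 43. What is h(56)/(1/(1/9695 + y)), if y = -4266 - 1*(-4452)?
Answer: 1803271/277 ≈ 6510.0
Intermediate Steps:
h(m) = 35 (h(m) = -8 + 43 = 35)
y = 186 (y = -4266 + 4452 = 186)
h(56)/(1/(1/9695 + y)) = 35/(1/(1/9695 + 186)) = 35/(1/(1803271/9695)) = 35/(9695/1803271) = 35*(1803271/9695) = 1803271/277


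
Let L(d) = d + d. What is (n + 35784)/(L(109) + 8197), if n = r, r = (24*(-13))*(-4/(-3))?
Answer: 35368/8415 ≈ 4.2030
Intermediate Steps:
L(d) = 2*d
r = -416 (r = -(-1248)*1*(-⅓) = -(-1248)*(-1)/3 = -312*4/3 = -416)
n = -416
(n + 35784)/(L(109) + 8197) = (-416 + 35784)/(2*109 + 8197) = 35368/(218 + 8197) = 35368/8415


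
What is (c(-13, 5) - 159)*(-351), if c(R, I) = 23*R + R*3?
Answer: 174447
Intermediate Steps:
c(R, I) = 26*R (c(R, I) = 23*R + 3*R = 26*R)
(c(-13, 5) - 159)*(-351) = (26*(-13) - 159)*(-351) = (-338 - 159)*(-351) = -497*(-351) = 174447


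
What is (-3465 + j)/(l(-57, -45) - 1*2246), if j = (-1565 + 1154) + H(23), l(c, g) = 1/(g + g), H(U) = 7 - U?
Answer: 350280/202141 ≈ 1.7328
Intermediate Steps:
l(c, g) = 1/(2*g)
j = -427 (j = (-1565 + 1154) + (7 - 1*23) = -411 + (7 - 23) = -411 - 16 = -427)
(-3465 + j)/(l(-57, -45) - 1*2246) = (-3465 - 427)/((1/2)/(-45) - 1*2246) = -3892/((1/2)*(-1/45) - 2246) = -3892/(-1/90 - 2246) = -3892/(-202141/90) = -3892*(-90/202141) = 350280/202141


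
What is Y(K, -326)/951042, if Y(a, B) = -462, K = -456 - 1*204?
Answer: -77/158507 ≈ -0.00048578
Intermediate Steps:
K = -660 (K = -456 - 204 = -660)
Y(K, -326)/951042 = -462/951042 = -462*1/951042 = -77/158507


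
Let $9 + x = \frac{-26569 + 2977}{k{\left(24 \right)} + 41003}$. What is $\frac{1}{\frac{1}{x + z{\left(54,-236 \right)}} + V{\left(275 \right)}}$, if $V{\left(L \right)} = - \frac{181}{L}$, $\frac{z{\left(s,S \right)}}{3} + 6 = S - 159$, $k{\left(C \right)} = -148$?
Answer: $- \frac{13623459300}{8977948337} \approx -1.5174$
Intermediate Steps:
$z{\left(s,S \right)} = -495 + 3 S$ ($z{\left(s,S \right)} = -18 + 3 \left(S - 159\right) = -18 + 3 \left(-159 + S\right) = -18 + \left(-477 + 3 S\right) = -495 + 3 S$)
$x = - \frac{391287}{40855}$ ($x = -9 + \frac{-26569 + 2977}{-148 + 41003} = -9 - \frac{23592}{40855} = - \frac{391287}{40855} \approx -9.5775$)
$\frac{1}{\frac{1}{x + z{\left(54,-236 \right)}} + V{\left(275 \right)}} = \frac{1}{\frac{1}{- \frac{391287}{40855} + \left(-495 + 3 \left(-236\right)\right)} - \frac{181}{275}} = \frac{1}{\frac{1}{- \frac{391287}{40855} - 1203} - \frac{181}{275}} = \frac{1}{\frac{1}{- \frac{49539852}{40855}} - \frac{181}{275}} = \frac{1}{- \frac{40855}{49539852} - \frac{181}{275}} = \frac{1}{- \frac{8977948337}{13623459300}} = - \frac{13623459300}{8977948337}$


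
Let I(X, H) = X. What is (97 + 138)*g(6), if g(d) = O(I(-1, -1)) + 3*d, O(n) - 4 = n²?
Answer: 5405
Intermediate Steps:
O(n) = 4 + n²
g(d) = 5 + 3*d (g(d) = (4 + (-1)²) + 3*d = (4 + 1) + 3*d = 5 + 3*d)
(97 + 138)*g(6) = (97 + 138)*(5 + 3*6) = 235*(5 + 18) = 235*23 = 5405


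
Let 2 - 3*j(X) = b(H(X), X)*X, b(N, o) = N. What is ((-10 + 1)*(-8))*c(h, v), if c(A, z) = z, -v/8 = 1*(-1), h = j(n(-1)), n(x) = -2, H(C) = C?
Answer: 576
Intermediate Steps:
j(X) = ⅔ - X²/3 (j(X) = ⅔ - X*X/3 = ⅔ - X²/3)
h = -⅔ (h = ⅔ - ⅓*(-2)² = ⅔ - ⅓*4 = ⅔ - 4/3 = -⅔ ≈ -0.66667)
v = 8 (v = -8*(-1) = 8)
((-10 + 1)*(-8))*c(h, v) = ((-10 + 1)*(-8))*8 = -9*(-8)*8 = 72*8 = 576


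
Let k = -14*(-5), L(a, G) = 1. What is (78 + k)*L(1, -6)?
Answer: 148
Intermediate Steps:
k = 70
(78 + k)*L(1, -6) = (78 + 70)*1 = 148*1 = 148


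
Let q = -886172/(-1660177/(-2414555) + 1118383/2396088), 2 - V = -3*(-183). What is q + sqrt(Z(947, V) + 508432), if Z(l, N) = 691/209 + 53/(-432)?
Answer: -5126935930741104480/6678327452141 + sqrt(28782808598577)/7524 ≈ -7.6699e+5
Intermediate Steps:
V = -547 (V = 2 - (-3)*(-183) = 2 - 1*549 = 2 - 549 = -547)
Z(l, N) = 287435/90288 (Z(l, N) = 691*(1/209) + 53*(-1/432) = 691/209 - 53/432 = 287435/90288)
q = -5126935930741104480/6678327452141 (q = -886172/(-1660177*(-1/2414555) + 1118383*(1/2396088)) = -886172/(1660177/2414555 + 1118383/2396088) = -886172/6678327452141/5785486260840 = -886172*5785486260840/6678327452141 = -5126935930741104480/6678327452141 ≈ -7.6770e+5)
q + sqrt(Z(947, V) + 508432) = -5126935930741104480/6678327452141 + sqrt(287435/90288 + 508432) = -5126935930741104480/6678327452141 + sqrt(45905595851/90288) = -5126935930741104480/6678327452141 + sqrt(28782808598577)/7524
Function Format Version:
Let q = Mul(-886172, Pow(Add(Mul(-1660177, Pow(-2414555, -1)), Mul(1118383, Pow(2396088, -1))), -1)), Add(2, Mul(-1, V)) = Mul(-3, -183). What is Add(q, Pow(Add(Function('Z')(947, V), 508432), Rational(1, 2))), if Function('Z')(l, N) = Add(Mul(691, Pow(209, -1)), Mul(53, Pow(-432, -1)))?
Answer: Add(Rational(-5126935930741104480, 6678327452141), Mul(Rational(1, 7524), Pow(28782808598577, Rational(1, 2)))) ≈ -7.6699e+5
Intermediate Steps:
V = -547 (V = Add(2, Mul(-1, Mul(-3, -183))) = Add(2, Mul(-1, 549)) = Add(2, -549) = -547)
Function('Z')(l, N) = Rational(287435, 90288) (Function('Z')(l, N) = Add(Mul(691, Rational(1, 209)), Mul(53, Rational(-1, 432))) = Add(Rational(691, 209), Rational(-53, 432)) = Rational(287435, 90288))
q = Rational(-5126935930741104480, 6678327452141) (q = Mul(-886172, Pow(Add(Mul(-1660177, Rational(-1, 2414555)), Mul(1118383, Rational(1, 2396088))), -1)) = Mul(-886172, Pow(Add(Rational(1660177, 2414555), Rational(1118383, 2396088)), -1)) = Mul(-886172, Pow(Rational(6678327452141, 5785486260840), -1)) = Mul(-886172, Rational(5785486260840, 6678327452141)) = Rational(-5126935930741104480, 6678327452141) ≈ -7.6770e+5)
Add(q, Pow(Add(Function('Z')(947, V), 508432), Rational(1, 2))) = Add(Rational(-5126935930741104480, 6678327452141), Pow(Add(Rational(287435, 90288), 508432), Rational(1, 2))) = Add(Rational(-5126935930741104480, 6678327452141), Pow(Rational(45905595851, 90288), Rational(1, 2))) = Add(Rational(-5126935930741104480, 6678327452141), Mul(Rational(1, 7524), Pow(28782808598577, Rational(1, 2))))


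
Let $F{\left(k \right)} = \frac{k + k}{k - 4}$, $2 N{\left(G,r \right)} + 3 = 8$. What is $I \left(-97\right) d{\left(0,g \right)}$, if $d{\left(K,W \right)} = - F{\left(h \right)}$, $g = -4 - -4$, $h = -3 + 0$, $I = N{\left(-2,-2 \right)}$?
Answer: $\frac{1455}{7} \approx 207.86$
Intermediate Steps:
$N{\left(G,r \right)} = \frac{5}{2}$ ($N{\left(G,r \right)} = - \frac{3}{2} + \frac{1}{2} \cdot 8 = - \frac{3}{2} + 4 = \frac{5}{2}$)
$I = \frac{5}{2} \approx 2.5$
$h = -3$
$g = 0$ ($g = -4 + 4 = 0$)
$F{\left(k \right)} = \frac{2 k}{-4 + k}$
$d{\left(K,W \right)} = - \frac{6}{7}$ ($d{\left(K,W \right)} = - \frac{2 \left(-3\right)}{-4 - 3} = - \frac{2 \left(-3\right)}{-7} = - \frac{2 \left(-3\right) \left(-1\right)}{7} = \left(-1\right) \frac{6}{7} = - \frac{6}{7}$)
$I \left(-97\right) d{\left(0,g \right)} = \frac{5}{2} \left(-97\right) \left(- \frac{6}{7}\right) = \left(- \frac{485}{2}\right) \left(- \frac{6}{7}\right) = \frac{1455}{7}$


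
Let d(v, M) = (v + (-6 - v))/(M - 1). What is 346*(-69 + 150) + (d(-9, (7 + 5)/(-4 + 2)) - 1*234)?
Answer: 194550/7 ≈ 27793.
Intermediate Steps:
d(v, M) = -6/(-1 + M)
346*(-69 + 150) + (d(-9, (7 + 5)/(-4 + 2)) - 1*234) = 346*(-69 + 150) + (-6/(-1 + (7 + 5)/(-4 + 2)) - 1*234) = 346*81 + (-6/(-1 + 12/(-2)) - 234) = 28026 + (-6/(-1 + 12*(-1/2)) - 234) = 28026 + (-6/(-1 - 6) - 234) = 28026 + (-6/(-7) - 234) = 28026 + (-6*(-1/7) - 234) = 28026 + (6/7 - 234) = 28026 - 1632/7 = 194550/7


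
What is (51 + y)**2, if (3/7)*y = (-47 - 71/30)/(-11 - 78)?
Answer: 175457941129/64160100 ≈ 2734.7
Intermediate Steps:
y = 10367/8010 (y = 7*((-47 - 71/30)/(-11 - 78))/3 = 7*((-47 - 71*1/30)/(-89))/3 = 7*((-47 - 71/30)*(-1/89))/3 = 7*(-1481/30*(-1/89))/3 = (7/3)*(1481/2670) = 10367/8010 ≈ 1.2943)
(51 + y)**2 = (51 + 10367/8010)**2 = (418877/8010)**2 = 175457941129/64160100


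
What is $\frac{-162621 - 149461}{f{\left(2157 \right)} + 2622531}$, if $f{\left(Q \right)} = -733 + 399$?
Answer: $- \frac{312082}{2622197} \approx -0.11902$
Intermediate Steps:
$f{\left(Q \right)} = -334$
$\frac{-162621 - 149461}{f{\left(2157 \right)} + 2622531} = \frac{-162621 - 149461}{-334 + 2622531} = - \frac{312082}{2622197}$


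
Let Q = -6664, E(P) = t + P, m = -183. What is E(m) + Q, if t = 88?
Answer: -6759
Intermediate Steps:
E(P) = 88 + P
E(m) + Q = (88 - 183) - 6664 = -95 - 6664 = -6759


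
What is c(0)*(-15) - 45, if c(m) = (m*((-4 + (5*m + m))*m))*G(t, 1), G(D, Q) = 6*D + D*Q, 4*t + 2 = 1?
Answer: -45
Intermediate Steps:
t = -¼ (t = -½ + (¼)*1 = -½ + ¼ = -¼ ≈ -0.25000)
c(m) = -7*m²*(-4 + 6*m)/4 (c(m) = (m*((-4 + (5*m + m))*m))*(-(6 + 1)/4) = (m*((-4 + 6*m)*m))*(-¼*7) = (m*(m*(-4 + 6*m)))*(-7/4) = (m²*(-4 + 6*m))*(-7/4) = -7*m²*(-4 + 6*m)/4)
c(0)*(-15) - 45 = (0²*(7 - 21/2*0))*(-15) - 45 = (0*(7 + 0))*(-15) - 45 = (0*7)*(-15) - 45 = 0*(-15) - 45 = 0 - 45 = -45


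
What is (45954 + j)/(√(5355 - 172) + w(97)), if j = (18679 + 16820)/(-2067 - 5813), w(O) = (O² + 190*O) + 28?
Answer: 10090139679207/6119328307280 - 362082021*√5183/6119328307280 ≈ 1.6446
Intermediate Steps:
w(O) = 28 + O² + 190*O
j = -35499/7880 (j = 35499/(-7880) = 35499*(-1/7880) = -35499/7880 ≈ -4.5050)
(45954 + j)/(√(5355 - 172) + w(97)) = (45954 - 35499/7880)/(√(5355 - 172) + (28 + 97² + 190*97)) = 362082021/(7880*(√5183 + (28 + 9409 + 18430))) = 362082021/(7880*(√5183 + 27867)) = 362082021/(7880*(27867 + √5183))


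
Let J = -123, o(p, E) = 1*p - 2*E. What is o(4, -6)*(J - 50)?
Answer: -2768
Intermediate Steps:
o(p, E) = p - 2*E
o(4, -6)*(J - 50) = (4 - 2*(-6))*(-123 - 50) = (4 + 12)*(-173) = 16*(-173) = -2768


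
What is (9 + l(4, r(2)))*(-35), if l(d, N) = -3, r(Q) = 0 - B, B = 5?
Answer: -210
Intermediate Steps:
r(Q) = -5 (r(Q) = 0 - 1*5 = 0 - 5 = -5)
(9 + l(4, r(2)))*(-35) = (9 - 3)*(-35) = 6*(-35) = -210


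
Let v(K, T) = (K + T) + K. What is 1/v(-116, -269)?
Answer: -1/501 ≈ -0.0019960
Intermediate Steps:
v(K, T) = T + 2*K
1/v(-116, -269) = 1/(-269 + 2*(-116)) = 1/(-269 - 232) = 1/(-501) = -1/501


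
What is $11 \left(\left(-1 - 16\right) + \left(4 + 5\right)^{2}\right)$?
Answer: $704$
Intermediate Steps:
$11 \left(\left(-1 - 16\right) + \left(4 + 5\right)^{2}\right) = 11 \left(\left(-1 - 16\right) + 9^{2}\right) = 11 \left(-17 + 81\right) = 11 \cdot 64 = 704$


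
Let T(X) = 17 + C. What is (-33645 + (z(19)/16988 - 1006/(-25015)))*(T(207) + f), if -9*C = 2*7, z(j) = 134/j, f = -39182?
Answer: 47878910824395523271/36333637110 ≈ 1.3178e+9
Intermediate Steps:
C = -14/9 (C = -2*7/9 = -⅑*14 = -14/9 ≈ -1.5556)
T(X) = 139/9 (T(X) = 17 - 14/9 = 139/9)
(-33645 + (z(19)/16988 - 1006/(-25015)))*(T(207) + f) = (-33645 + ((134/19)/16988 - 1006/(-25015)))*(139/9 - 39182) = (-33645 + ((134*(1/19))*(1/16988) - 1006*(-1/25015)))*(-352499/9) = (-33645 + ((134/19)*(1/16988) + 1006/25015))*(-352499/9) = (-33645 + (67/161386 + 1006/25015))*(-352499/9) = (-33645 + 164030321/4037070790)*(-352499/9) = -135827082699229/4037070790*(-352499/9) = 47878910824395523271/36333637110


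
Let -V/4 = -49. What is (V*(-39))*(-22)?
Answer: 168168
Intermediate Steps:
V = 196 (V = -4*(-49) = 196)
(V*(-39))*(-22) = (196*(-39))*(-22) = -7644*(-22) = 168168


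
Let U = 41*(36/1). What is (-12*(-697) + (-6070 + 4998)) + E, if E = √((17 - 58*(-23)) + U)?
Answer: 7292 + √2827 ≈ 7345.2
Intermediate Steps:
U = 1476 (U = 41*(36*1) = 41*36 = 1476)
E = √2827 (E = √((17 - 58*(-23)) + 1476) = √((17 + 1334) + 1476) = √(1351 + 1476) = √2827 ≈ 53.170)
(-12*(-697) + (-6070 + 4998)) + E = (-12*(-697) + (-6070 + 4998)) + √2827 = (8364 - 1072) + √2827 = 7292 + √2827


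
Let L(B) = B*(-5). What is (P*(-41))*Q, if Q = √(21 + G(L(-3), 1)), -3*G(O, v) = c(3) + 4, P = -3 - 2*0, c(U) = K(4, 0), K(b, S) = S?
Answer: 41*√177 ≈ 545.47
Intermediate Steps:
c(U) = 0
P = -3 (P = -3 + 0 = -3)
L(B) = -5*B
G(O, v) = -4/3 (G(O, v) = -(0 + 4)/3 = -⅓*4 = -4/3)
Q = √177/3 (Q = √(21 - 4/3) = √(59/3) = √177/3 ≈ 4.4347)
(P*(-41))*Q = (-3*(-41))*(√177/3) = 123*(√177/3) = 41*√177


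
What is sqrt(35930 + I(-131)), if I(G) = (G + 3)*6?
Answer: sqrt(35162) ≈ 187.52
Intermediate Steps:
I(G) = 18 + 6*G (I(G) = (3 + G)*6 = 18 + 6*G)
sqrt(35930 + I(-131)) = sqrt(35930 + (18 + 6*(-131))) = sqrt(35930 + (18 - 786)) = sqrt(35930 - 768) = sqrt(35162)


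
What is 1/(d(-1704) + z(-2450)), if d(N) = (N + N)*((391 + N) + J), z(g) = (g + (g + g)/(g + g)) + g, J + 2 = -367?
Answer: 1/5727357 ≈ 1.7460e-7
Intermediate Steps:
J = -369 (J = -2 - 367 = -369)
z(g) = 1 + 2*g (z(g) = (g + (2*g)/((2*g))) + g = (g + (2*g)*(1/(2*g))) + g = (g + 1) + g = (1 + g) + g = 1 + 2*g)
d(N) = 2*N*(22 + N) (d(N) = (N + N)*((391 + N) - 369) = (2*N)*(22 + N) = 2*N*(22 + N))
1/(d(-1704) + z(-2450)) = 1/(2*(-1704)*(22 - 1704) + (1 + 2*(-2450))) = 1/(2*(-1704)*(-1682) + (1 - 4900)) = 1/(5732256 - 4899) = 1/5727357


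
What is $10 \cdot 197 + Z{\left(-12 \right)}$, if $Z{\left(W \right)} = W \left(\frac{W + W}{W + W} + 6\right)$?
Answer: $1886$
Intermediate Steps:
$Z{\left(W \right)} = 7 W$ ($Z{\left(W \right)} = W \left(\frac{2 W}{2 W} + 6\right) = W \left(2 W \frac{1}{2 W} + 6\right) = W \left(1 + 6\right) = W 7 = 7 W$)
$10 \cdot 197 + Z{\left(-12 \right)} = 10 \cdot 197 + 7 \left(-12\right) = 1970 - 84 = 1886$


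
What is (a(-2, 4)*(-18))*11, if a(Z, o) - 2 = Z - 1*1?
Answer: 198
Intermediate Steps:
a(Z, o) = 1 + Z (a(Z, o) = 2 + (Z - 1*1) = 2 + (Z - 1) = 2 + (-1 + Z) = 1 + Z)
(a(-2, 4)*(-18))*11 = ((1 - 2)*(-18))*11 = -1*(-18)*11 = 18*11 = 198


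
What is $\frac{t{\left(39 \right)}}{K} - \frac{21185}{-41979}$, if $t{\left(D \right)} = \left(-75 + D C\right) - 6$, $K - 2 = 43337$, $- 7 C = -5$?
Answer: $\frac{915905831}{1819327881} \approx 0.50343$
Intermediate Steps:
$C = \frac{5}{7}$ ($C = \left(- \frac{1}{7}\right) \left(-5\right) = \frac{5}{7} \approx 0.71429$)
$K = 43339$ ($K = 2 + 43337 = 43339$)
$t{\left(D \right)} = -81 + \frac{5 D}{7}$ ($t{\left(D \right)} = \left(-75 + D \frac{5}{7}\right) - 6 = \left(-75 + \frac{5 D}{7}\right) - 6 = -81 + \frac{5 D}{7}$)
$\frac{t{\left(39 \right)}}{K} - \frac{21185}{-41979} = \frac{-81 + \frac{5}{7} \cdot 39}{43339} - \frac{21185}{-41979} = \left(-81 + \frac{195}{7}\right) \frac{1}{43339} - - \frac{21185}{41979} = \left(- \frac{372}{7}\right) \frac{1}{43339} + \frac{21185}{41979} = - \frac{372}{303373} + \frac{21185}{41979} = \frac{915905831}{1819327881}$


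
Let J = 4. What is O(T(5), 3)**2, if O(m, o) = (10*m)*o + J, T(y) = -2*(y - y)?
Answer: 16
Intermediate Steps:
T(y) = 0 (T(y) = -2*0 = 0)
O(m, o) = 4 + 10*m*o (O(m, o) = (10*m)*o + 4 = 10*m*o + 4 = 4 + 10*m*o)
O(T(5), 3)**2 = (4 + 10*0*3)**2 = (4 + 0)**2 = 4**2 = 16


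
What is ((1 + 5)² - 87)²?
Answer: 2601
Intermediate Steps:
((1 + 5)² - 87)² = (6² - 87)² = (36 - 87)² = (-51)² = 2601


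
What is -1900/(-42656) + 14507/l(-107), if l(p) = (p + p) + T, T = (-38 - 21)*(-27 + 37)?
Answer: -38580187/2143464 ≈ -17.999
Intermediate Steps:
T = -590 (T = -59*10 = -590)
l(p) = -590 + 2*p (l(p) = (p + p) - 590 = 2*p - 590 = -590 + 2*p)
-1900/(-42656) + 14507/l(-107) = -1900/(-42656) + 14507/(-590 + 2*(-107)) = -1900*(-1/42656) + 14507/(-590 - 214) = 475/10664 + 14507/(-804) = 475/10664 + 14507*(-1/804) = 475/10664 - 14507/804 = -38580187/2143464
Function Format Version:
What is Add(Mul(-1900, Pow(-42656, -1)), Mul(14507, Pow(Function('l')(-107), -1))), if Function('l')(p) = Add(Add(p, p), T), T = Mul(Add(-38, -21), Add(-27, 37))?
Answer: Rational(-38580187, 2143464) ≈ -17.999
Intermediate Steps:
T = -590 (T = Mul(-59, 10) = -590)
Function('l')(p) = Add(-590, Mul(2, p)) (Function('l')(p) = Add(Add(p, p), -590) = Add(Mul(2, p), -590) = Add(-590, Mul(2, p)))
Add(Mul(-1900, Pow(-42656, -1)), Mul(14507, Pow(Function('l')(-107), -1))) = Add(Mul(-1900, Pow(-42656, -1)), Mul(14507, Pow(Add(-590, Mul(2, -107)), -1))) = Add(Mul(-1900, Rational(-1, 42656)), Mul(14507, Pow(Add(-590, -214), -1))) = Add(Rational(475, 10664), Mul(14507, Pow(-804, -1))) = Add(Rational(475, 10664), Mul(14507, Rational(-1, 804))) = Add(Rational(475, 10664), Rational(-14507, 804)) = Rational(-38580187, 2143464)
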